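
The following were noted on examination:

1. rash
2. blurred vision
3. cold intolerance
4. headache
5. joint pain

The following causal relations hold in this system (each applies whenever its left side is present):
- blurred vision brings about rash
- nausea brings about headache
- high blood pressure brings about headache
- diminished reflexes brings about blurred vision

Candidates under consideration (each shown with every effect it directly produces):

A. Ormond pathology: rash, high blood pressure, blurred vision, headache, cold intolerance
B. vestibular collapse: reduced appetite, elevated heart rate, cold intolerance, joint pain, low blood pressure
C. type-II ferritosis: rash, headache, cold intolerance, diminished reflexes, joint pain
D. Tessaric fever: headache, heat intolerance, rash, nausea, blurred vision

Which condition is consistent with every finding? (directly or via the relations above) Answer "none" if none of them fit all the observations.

C

For each candidate, compare predicted effects to what was observed:
(A) Ormond pathology — rash ✓; blurred vision ✓; cold intolerance ✓; headache ✓; joint pain ✗
(B) vestibular collapse — does not account for rash, blurred vision, headache
(C) type-II ferritosis — rash ✓; blurred vision ✓ (by diminished reflexes → blurred vision); cold intolerance ✓; headache ✓; joint pain ✓
(D) Tessaric fever — rash ✓; blurred vision ✓; cold intolerance ✗; headache ✓; joint pain ✗
(C) alone accounts for all the evidence.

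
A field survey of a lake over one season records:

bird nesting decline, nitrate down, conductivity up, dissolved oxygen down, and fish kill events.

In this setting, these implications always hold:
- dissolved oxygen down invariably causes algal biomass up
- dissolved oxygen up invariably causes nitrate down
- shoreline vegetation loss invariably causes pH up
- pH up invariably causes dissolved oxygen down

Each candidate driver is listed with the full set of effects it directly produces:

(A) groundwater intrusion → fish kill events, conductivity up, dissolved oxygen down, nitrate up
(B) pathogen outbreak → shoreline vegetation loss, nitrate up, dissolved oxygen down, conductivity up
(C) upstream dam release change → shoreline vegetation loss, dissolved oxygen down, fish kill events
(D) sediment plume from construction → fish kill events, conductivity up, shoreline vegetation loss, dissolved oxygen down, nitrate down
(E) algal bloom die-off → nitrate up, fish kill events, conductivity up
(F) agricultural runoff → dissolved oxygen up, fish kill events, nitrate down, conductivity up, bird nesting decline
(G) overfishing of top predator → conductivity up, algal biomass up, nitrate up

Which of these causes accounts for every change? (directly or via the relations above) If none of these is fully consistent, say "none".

none

Per-candidate check:
(A) groundwater intrusion — fails on bird nesting decline, nitrate down (predicts nitrate up, not nitrate down)
(B) pathogen outbreak — bird nesting decline ✗; nitrate down ✗; conductivity up ✓; dissolved oxygen down ✓; fish kill events ✗
(C) upstream dam release change — does not account for bird nesting decline, nitrate down, conductivity up
(D) sediment plume from construction — does not account for bird nesting decline
(E) algal bloom die-off — bird nesting decline ✗; nitrate down ✗; conductivity up ✓; dissolved oxygen down ✗; fish kill events ✓
(F) agricultural runoff — bird nesting decline ✓; nitrate down ✓; conductivity up ✓; dissolved oxygen down ✗; fish kill events ✓
(G) overfishing of top predator — fails on bird nesting decline, nitrate down, dissolved oxygen down, fish kill events (predicts nitrate up, not nitrate down)
Every candidate fails on at least one observation.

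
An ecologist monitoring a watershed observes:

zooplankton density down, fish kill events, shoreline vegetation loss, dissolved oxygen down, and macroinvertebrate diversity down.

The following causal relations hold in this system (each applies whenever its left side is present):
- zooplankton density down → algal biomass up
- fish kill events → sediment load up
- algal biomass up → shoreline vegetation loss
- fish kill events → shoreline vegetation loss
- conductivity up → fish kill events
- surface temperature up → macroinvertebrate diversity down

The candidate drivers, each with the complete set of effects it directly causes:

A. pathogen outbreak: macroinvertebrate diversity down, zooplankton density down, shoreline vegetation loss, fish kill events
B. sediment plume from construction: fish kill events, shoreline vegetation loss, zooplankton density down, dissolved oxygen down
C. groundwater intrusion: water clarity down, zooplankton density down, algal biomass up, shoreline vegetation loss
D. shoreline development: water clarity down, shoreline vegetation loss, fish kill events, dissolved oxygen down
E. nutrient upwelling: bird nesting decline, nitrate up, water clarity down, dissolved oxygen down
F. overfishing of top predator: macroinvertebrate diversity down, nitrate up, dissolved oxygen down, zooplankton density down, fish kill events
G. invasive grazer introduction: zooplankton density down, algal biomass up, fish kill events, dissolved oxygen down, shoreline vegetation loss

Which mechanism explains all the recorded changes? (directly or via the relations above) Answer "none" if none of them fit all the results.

Testing each hypothesis:
(A) pathogen outbreak — zooplankton density down yes; fish kill events yes; shoreline vegetation loss yes; dissolved oxygen down NO; macroinvertebrate diversity down yes
(B) sediment plume from construction — zooplankton density down yes; fish kill events yes; shoreline vegetation loss yes; dissolved oxygen down yes; macroinvertebrate diversity down NO
(C) groundwater intrusion — zooplankton density down yes; fish kill events NO; shoreline vegetation loss yes; dissolved oxygen down NO; macroinvertebrate diversity down NO
(D) shoreline development — does not account for zooplankton density down, macroinvertebrate diversity down
(E) nutrient upwelling — zooplankton density down NO; fish kill events NO; shoreline vegetation loss NO; dissolved oxygen down yes; macroinvertebrate diversity down NO
(F) overfishing of top predator — accounts for every observation (shoreline vegetation loss through fish kill events → shoreline vegetation loss)
(G) invasive grazer introduction — zooplankton density down yes; fish kill events yes; shoreline vegetation loss yes; dissolved oxygen down yes; macroinvertebrate diversity down NO
Only (F) is consistent with every observation.

F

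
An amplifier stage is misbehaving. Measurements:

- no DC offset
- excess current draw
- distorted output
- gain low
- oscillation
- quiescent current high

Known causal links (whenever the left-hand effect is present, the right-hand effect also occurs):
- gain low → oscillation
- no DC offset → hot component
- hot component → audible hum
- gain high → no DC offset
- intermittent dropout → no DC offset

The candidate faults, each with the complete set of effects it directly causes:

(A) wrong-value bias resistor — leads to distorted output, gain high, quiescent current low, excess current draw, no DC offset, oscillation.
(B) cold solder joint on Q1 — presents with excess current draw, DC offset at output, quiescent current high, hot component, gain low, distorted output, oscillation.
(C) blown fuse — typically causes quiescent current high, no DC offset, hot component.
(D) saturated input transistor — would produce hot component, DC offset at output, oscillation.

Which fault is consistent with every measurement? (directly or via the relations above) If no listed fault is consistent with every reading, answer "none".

none

For each candidate, compare predicted effects to what was observed:
(A) wrong-value bias resistor — fails on gain low, quiescent current high (predicts gain high, not gain low; predicts quiescent current low, not quiescent current high)
(B) cold solder joint on Q1 — no DC offset -; excess current draw +; distorted output +; gain low +; oscillation +; quiescent current high +
(C) blown fuse — does not account for excess current draw, distorted output, gain low, oscillation
(D) saturated input transistor — no DC offset -; excess current draw -; distorted output -; gain low -; oscillation +; quiescent current high -
No candidate is consistent with all observations.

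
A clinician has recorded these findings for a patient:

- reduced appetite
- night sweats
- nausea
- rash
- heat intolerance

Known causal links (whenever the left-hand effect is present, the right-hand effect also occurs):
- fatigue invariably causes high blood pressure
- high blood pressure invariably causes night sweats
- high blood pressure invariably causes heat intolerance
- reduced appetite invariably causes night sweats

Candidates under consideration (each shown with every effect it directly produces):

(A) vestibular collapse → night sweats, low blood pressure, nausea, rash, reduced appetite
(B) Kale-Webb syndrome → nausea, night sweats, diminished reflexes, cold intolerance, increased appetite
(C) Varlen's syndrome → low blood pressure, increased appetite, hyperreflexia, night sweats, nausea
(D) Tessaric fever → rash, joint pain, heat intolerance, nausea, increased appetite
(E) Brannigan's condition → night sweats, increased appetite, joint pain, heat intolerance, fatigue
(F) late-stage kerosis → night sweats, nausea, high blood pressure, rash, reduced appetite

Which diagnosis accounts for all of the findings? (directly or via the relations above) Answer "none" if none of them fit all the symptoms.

Checking each candidate against the observations:
(A) vestibular collapse — reduced appetite ✓; night sweats ✓; nausea ✓; rash ✓; heat intolerance ✗
(B) Kale-Webb syndrome — fails on reduced appetite, rash, heat intolerance (predicts increased appetite, not reduced appetite; predicts cold intolerance, not heat intolerance)
(C) Varlen's syndrome — fails on reduced appetite, rash, heat intolerance (predicts increased appetite, not reduced appetite)
(D) Tessaric fever — reduced appetite ✗; night sweats ✗; nausea ✓; rash ✓; heat intolerance ✓
(E) Brannigan's condition — reduced appetite ✗; night sweats ✓; nausea ✗; rash ✗; heat intolerance ✓
(F) late-stage kerosis — reduced appetite ✓; night sweats ✓; nausea ✓; rash ✓; heat intolerance ✓ (via high blood pressure → heat intolerance)
(F) is the only candidate with no mismatches.

F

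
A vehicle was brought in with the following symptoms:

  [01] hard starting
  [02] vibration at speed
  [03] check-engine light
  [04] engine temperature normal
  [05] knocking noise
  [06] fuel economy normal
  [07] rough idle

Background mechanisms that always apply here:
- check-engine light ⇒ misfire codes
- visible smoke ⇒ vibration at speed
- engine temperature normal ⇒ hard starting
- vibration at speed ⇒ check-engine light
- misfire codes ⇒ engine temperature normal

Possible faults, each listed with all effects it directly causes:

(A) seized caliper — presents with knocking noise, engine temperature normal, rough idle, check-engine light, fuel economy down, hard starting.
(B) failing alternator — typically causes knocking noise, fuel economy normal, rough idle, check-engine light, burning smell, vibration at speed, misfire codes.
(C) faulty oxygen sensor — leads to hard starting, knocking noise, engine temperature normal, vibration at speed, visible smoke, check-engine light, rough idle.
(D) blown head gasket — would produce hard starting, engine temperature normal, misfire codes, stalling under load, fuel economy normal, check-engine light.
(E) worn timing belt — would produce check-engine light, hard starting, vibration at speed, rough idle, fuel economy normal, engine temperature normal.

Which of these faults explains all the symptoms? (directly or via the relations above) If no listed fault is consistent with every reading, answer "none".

Checking each candidate against the observations:
(A) seized caliper — hard starting +; vibration at speed -; check-engine light +; engine temperature normal +; knocking noise +; fuel economy normal -; rough idle +
(B) failing alternator — accounts for every observation (hard starting via misfire codes → engine temperature normal → hard starting)
(C) faulty oxygen sensor — does not account for fuel economy normal
(D) blown head gasket — hard starting +; vibration at speed -; check-engine light +; engine temperature normal +; knocking noise -; fuel economy normal +; rough idle -
(E) worn timing belt — does not account for knocking noise
(B) is the only candidate with no mismatches.

B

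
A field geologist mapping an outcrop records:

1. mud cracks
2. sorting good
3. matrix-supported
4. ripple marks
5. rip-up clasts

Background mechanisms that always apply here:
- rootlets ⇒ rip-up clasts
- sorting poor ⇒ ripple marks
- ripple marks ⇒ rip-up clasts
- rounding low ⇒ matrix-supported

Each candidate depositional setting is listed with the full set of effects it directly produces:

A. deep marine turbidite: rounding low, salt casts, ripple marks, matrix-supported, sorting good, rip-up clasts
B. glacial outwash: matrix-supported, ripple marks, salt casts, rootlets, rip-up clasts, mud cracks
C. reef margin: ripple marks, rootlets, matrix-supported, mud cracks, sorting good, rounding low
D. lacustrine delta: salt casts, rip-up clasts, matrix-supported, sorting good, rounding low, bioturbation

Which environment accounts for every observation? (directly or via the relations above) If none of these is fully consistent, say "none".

C

Per-candidate check:
(A) deep marine turbidite — does not account for mud cracks
(B) glacial outwash — does not account for sorting good
(C) reef margin — mud cracks match; sorting good match; matrix-supported match; ripple marks match; rip-up clasts match (through rootlets → rip-up clasts)
(D) lacustrine delta — does not account for mud cracks, ripple marks
(C) alone accounts for all the evidence.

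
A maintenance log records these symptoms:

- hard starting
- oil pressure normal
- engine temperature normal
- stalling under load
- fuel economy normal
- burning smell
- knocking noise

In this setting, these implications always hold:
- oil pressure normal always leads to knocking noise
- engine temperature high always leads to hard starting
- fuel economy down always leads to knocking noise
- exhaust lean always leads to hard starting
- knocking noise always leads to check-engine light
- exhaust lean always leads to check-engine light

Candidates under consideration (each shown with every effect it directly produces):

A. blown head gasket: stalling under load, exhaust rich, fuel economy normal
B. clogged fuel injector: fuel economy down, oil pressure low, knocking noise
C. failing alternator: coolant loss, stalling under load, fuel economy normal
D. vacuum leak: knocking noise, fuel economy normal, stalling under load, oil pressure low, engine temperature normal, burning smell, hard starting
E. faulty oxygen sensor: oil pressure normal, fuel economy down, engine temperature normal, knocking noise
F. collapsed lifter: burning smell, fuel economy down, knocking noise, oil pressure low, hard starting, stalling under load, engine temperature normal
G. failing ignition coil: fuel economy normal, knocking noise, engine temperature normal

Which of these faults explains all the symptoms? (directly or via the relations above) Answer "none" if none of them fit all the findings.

none

Per-candidate check:
(A) blown head gasket — hard starting -; oil pressure normal -; engine temperature normal -; stalling under load +; fuel economy normal +; burning smell -; knocking noise -
(B) clogged fuel injector — fails on hard starting, oil pressure normal, engine temperature normal, stalling under load, fuel economy normal, burning smell (predicts oil pressure low, not oil pressure normal; predicts fuel economy down, not fuel economy normal)
(C) failing alternator — hard starting -; oil pressure normal -; engine temperature normal -; stalling under load +; fuel economy normal +; burning smell -; knocking noise -
(D) vacuum leak — fails on oil pressure normal (predicts oil pressure low, not oil pressure normal)
(E) faulty oxygen sensor — fails on hard starting, stalling under load, fuel economy normal, burning smell (predicts fuel economy down, not fuel economy normal)
(F) collapsed lifter — hard starting +; oil pressure normal -; engine temperature normal +; stalling under load +; fuel economy normal -; burning smell +; knocking noise +
(G) failing ignition coil — does not account for hard starting, oil pressure normal, stalling under load, burning smell
Every candidate fails on at least one observation.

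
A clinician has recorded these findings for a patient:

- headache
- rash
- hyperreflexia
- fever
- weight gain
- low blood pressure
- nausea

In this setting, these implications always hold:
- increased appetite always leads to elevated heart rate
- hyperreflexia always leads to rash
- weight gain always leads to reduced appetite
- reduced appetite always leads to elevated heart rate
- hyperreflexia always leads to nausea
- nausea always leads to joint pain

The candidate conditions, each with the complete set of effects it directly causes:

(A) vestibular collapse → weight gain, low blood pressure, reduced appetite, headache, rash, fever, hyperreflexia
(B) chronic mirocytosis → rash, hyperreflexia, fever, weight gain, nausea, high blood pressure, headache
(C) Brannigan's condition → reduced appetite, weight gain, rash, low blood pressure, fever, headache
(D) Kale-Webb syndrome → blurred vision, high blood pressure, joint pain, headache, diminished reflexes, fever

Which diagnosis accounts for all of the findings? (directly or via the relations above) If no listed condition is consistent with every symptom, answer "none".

A

Testing each hypothesis:
(A) vestibular collapse — headache yes; rash yes; hyperreflexia yes; fever yes; weight gain yes; low blood pressure yes; nausea yes (by hyperreflexia → nausea)
(B) chronic mirocytosis — fails on low blood pressure (predicts high blood pressure, not low blood pressure)
(C) Brannigan's condition — does not account for hyperreflexia, nausea
(D) Kale-Webb syndrome — headache yes; rash NO; hyperreflexia NO; fever yes; weight gain NO; low blood pressure NO; nausea NO
(A) alone accounts for all the evidence.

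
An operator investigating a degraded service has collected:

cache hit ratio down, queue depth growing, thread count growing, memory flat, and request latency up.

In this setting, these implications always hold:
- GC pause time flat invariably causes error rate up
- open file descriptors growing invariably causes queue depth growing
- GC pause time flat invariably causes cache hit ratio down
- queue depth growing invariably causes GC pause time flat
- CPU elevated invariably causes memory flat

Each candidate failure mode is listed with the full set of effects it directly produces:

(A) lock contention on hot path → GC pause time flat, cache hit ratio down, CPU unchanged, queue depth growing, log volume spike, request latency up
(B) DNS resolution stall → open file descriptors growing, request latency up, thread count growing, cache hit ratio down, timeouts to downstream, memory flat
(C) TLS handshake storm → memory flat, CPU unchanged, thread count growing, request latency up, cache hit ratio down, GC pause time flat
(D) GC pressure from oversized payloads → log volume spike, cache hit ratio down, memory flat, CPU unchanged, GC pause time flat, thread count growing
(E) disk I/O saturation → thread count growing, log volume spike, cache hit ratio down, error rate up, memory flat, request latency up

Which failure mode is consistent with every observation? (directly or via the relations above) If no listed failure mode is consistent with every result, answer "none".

B

For each candidate, compare predicted effects to what was observed:
(A) lock contention on hot path — does not account for thread count growing, memory flat
(B) DNS resolution stall — cache hit ratio down match; queue depth growing match (via open file descriptors growing → queue depth growing); thread count growing match; memory flat match; request latency up match
(C) TLS handshake storm — cache hit ratio down match; queue depth growing miss; thread count growing match; memory flat match; request latency up match
(D) GC pressure from oversized payloads — cache hit ratio down match; queue depth growing miss; thread count growing match; memory flat match; request latency up miss
(E) disk I/O saturation — does not account for queue depth growing
(B) alone accounts for all the evidence.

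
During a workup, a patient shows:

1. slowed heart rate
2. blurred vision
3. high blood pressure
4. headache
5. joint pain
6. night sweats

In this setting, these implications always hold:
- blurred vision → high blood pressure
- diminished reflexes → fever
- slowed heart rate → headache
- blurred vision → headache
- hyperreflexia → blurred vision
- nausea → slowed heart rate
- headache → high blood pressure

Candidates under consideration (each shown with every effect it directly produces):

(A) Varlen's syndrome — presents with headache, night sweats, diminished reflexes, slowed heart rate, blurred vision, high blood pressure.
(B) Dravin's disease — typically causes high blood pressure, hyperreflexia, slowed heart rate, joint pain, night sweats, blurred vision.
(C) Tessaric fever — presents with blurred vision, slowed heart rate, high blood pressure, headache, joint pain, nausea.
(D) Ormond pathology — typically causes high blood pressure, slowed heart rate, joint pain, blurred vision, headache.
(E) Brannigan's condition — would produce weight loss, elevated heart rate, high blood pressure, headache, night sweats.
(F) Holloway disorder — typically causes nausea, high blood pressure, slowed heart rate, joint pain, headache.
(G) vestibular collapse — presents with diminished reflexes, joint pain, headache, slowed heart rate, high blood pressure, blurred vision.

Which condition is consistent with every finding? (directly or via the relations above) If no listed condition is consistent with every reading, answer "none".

Checking each candidate against the observations:
(A) Varlen's syndrome — slowed heart rate +; blurred vision +; high blood pressure +; headache +; joint pain -; night sweats +
(B) Dravin's disease — slowed heart rate +; blurred vision +; high blood pressure +; headache + (through blurred vision → headache); joint pain +; night sweats +
(C) Tessaric fever — does not account for night sweats
(D) Ormond pathology — slowed heart rate +; blurred vision +; high blood pressure +; headache +; joint pain +; night sweats -
(E) Brannigan's condition — slowed heart rate -; blurred vision -; high blood pressure +; headache +; joint pain -; night sweats +
(F) Holloway disorder — does not account for blurred vision, night sweats
(G) vestibular collapse — slowed heart rate +; blurred vision +; high blood pressure +; headache +; joint pain +; night sweats -
Only (B) is consistent with every observation.

B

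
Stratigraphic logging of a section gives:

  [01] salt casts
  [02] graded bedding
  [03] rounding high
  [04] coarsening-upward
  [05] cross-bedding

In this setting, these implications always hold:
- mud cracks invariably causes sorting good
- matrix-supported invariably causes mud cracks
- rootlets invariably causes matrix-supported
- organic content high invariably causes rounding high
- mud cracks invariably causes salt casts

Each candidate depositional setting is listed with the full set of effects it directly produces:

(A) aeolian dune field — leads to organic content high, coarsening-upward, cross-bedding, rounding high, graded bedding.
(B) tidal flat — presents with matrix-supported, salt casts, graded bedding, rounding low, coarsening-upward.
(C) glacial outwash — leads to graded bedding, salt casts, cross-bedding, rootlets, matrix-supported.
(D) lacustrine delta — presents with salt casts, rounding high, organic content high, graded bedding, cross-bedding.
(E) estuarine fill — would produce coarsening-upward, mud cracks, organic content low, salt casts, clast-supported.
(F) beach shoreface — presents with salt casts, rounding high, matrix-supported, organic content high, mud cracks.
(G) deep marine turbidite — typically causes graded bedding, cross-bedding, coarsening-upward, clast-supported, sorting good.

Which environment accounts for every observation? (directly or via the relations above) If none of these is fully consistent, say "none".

Per-candidate check:
(A) aeolian dune field — does not account for salt casts
(B) tidal flat — salt casts +; graded bedding +; rounding high -; coarsening-upward +; cross-bedding -
(C) glacial outwash — salt casts +; graded bedding +; rounding high -; coarsening-upward -; cross-bedding +
(D) lacustrine delta — does not account for coarsening-upward
(E) estuarine fill — salt casts +; graded bedding -; rounding high -; coarsening-upward +; cross-bedding -
(F) beach shoreface — salt casts +; graded bedding -; rounding high +; coarsening-upward -; cross-bedding -
(G) deep marine turbidite — does not account for salt casts, rounding high
No candidate is consistent with all observations.

none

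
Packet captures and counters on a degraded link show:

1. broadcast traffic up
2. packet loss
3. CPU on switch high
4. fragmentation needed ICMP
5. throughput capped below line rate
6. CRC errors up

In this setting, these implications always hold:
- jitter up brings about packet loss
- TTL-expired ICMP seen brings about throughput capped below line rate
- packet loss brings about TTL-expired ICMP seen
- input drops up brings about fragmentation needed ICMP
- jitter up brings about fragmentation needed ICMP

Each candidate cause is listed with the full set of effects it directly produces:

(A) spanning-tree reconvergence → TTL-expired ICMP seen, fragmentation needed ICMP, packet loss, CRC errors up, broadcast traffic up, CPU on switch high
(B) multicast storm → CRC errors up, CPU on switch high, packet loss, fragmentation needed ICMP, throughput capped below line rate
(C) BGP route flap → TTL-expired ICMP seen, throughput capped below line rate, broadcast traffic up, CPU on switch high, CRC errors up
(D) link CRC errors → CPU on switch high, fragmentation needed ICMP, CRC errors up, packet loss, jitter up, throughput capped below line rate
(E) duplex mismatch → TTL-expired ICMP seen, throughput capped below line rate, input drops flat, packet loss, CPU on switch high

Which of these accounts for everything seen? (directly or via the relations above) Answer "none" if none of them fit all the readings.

Checking each candidate against the observations:
(A) spanning-tree reconvergence — broadcast traffic up +; packet loss +; CPU on switch high +; fragmentation needed ICMP +; throughput capped below line rate + (by TTL-expired ICMP seen → throughput capped below line rate); CRC errors up +
(B) multicast storm — broadcast traffic up -; packet loss +; CPU on switch high +; fragmentation needed ICMP +; throughput capped below line rate +; CRC errors up +
(C) BGP route flap — broadcast traffic up +; packet loss -; CPU on switch high +; fragmentation needed ICMP -; throughput capped below line rate +; CRC errors up +
(D) link CRC errors — does not account for broadcast traffic up
(E) duplex mismatch — does not account for broadcast traffic up, fragmentation needed ICMP, CRC errors up
Only (A) is consistent with every observation.

A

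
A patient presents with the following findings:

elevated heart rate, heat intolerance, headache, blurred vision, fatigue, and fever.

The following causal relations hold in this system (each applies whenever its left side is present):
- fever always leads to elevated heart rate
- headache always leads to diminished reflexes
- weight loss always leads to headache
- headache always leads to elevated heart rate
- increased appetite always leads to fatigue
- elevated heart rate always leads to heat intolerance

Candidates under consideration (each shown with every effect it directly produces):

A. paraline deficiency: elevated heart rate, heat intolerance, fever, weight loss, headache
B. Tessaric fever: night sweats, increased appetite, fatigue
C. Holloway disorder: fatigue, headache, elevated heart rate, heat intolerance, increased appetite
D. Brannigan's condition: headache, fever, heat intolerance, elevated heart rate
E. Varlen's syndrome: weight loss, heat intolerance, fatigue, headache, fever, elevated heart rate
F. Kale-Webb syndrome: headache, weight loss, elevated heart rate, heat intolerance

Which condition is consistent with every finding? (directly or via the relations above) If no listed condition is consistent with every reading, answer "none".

none

Per-candidate check:
(A) paraline deficiency — elevated heart rate yes; heat intolerance yes; headache yes; blurred vision NO; fatigue NO; fever yes
(B) Tessaric fever — does not account for elevated heart rate, heat intolerance, headache, blurred vision, fever
(C) Holloway disorder — elevated heart rate yes; heat intolerance yes; headache yes; blurred vision NO; fatigue yes; fever NO
(D) Brannigan's condition — elevated heart rate yes; heat intolerance yes; headache yes; blurred vision NO; fatigue NO; fever yes
(E) Varlen's syndrome — does not account for blurred vision
(F) Kale-Webb syndrome — elevated heart rate yes; heat intolerance yes; headache yes; blurred vision NO; fatigue NO; fever NO
Every candidate fails on at least one observation.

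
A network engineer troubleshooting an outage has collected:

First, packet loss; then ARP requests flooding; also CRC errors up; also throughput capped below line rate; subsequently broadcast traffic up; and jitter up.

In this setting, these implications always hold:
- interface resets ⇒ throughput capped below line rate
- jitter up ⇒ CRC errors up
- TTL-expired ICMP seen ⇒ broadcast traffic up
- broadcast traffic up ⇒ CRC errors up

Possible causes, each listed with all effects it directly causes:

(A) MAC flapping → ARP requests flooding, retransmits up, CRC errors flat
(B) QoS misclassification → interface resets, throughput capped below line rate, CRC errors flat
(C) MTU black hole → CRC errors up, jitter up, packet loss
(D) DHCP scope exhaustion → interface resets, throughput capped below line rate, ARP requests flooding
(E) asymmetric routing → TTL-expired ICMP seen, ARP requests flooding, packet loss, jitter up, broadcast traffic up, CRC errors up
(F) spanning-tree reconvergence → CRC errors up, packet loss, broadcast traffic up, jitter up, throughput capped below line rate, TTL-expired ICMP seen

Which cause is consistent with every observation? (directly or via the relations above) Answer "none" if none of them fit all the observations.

none

Checking each candidate against the observations:
(A) MAC flapping — packet loss -; ARP requests flooding +; CRC errors up -; throughput capped below line rate -; broadcast traffic up -; jitter up -
(B) QoS misclassification — packet loss -; ARP requests flooding -; CRC errors up -; throughput capped below line rate +; broadcast traffic up -; jitter up -
(C) MTU black hole — does not account for ARP requests flooding, throughput capped below line rate, broadcast traffic up
(D) DHCP scope exhaustion — packet loss -; ARP requests flooding +; CRC errors up -; throughput capped below line rate +; broadcast traffic up -; jitter up -
(E) asymmetric routing — does not account for throughput capped below line rate
(F) spanning-tree reconvergence — does not account for ARP requests flooding
Every candidate fails on at least one observation.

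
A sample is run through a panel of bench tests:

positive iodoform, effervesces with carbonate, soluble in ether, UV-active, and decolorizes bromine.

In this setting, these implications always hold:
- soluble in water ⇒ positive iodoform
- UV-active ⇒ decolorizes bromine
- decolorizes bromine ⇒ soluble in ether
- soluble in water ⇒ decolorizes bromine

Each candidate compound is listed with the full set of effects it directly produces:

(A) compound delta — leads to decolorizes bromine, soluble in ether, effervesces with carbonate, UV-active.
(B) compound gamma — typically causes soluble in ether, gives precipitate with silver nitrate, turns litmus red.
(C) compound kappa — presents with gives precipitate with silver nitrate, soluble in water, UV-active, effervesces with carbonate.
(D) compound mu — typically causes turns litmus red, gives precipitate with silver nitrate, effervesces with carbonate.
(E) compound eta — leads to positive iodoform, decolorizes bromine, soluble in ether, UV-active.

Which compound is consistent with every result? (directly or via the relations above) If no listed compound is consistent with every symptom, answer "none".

C

Checking each candidate against the observations:
(A) compound delta — positive iodoform NO; effervesces with carbonate yes; soluble in ether yes; UV-active yes; decolorizes bromine yes
(B) compound gamma — does not account for positive iodoform, effervesces with carbonate, UV-active, decolorizes bromine
(C) compound kappa — positive iodoform yes (through soluble in water → positive iodoform); effervesces with carbonate yes; soluble in ether yes (through UV-active → decolorizes bromine → soluble in ether); UV-active yes; decolorizes bromine yes (through UV-active → decolorizes bromine)
(D) compound mu — does not account for positive iodoform, soluble in ether, UV-active, decolorizes bromine
(E) compound eta — positive iodoform yes; effervesces with carbonate NO; soluble in ether yes; UV-active yes; decolorizes bromine yes
(C) alone accounts for all the evidence.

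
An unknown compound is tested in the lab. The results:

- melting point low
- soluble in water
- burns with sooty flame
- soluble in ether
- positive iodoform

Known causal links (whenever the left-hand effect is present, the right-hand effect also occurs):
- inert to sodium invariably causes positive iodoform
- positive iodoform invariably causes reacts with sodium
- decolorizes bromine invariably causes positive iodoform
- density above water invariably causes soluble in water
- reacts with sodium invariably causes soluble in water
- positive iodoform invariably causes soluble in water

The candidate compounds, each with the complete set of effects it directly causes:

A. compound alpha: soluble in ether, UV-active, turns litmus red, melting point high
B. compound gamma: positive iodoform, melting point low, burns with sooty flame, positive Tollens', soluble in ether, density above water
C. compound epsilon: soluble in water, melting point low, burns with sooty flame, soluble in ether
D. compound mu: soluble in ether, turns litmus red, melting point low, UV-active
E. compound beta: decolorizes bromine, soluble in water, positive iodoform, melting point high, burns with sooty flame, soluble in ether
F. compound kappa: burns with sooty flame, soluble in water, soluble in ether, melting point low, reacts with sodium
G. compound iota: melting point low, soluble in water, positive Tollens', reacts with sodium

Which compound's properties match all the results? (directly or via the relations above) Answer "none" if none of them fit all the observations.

B

For each candidate, compare predicted effects to what was observed:
(A) compound alpha — melting point low -; soluble in water -; burns with sooty flame -; soluble in ether +; positive iodoform -
(B) compound gamma — melting point low +; soluble in water + (by positive iodoform → soluble in water); burns with sooty flame +; soluble in ether +; positive iodoform +
(C) compound epsilon — does not account for positive iodoform
(D) compound mu — melting point low +; soluble in water -; burns with sooty flame -; soluble in ether +; positive iodoform -
(E) compound beta — fails on melting point low (predicts melting point high, not melting point low)
(F) compound kappa — does not account for positive iodoform
(G) compound iota — melting point low +; soluble in water +; burns with sooty flame -; soluble in ether -; positive iodoform -
(B) is the only candidate with no mismatches.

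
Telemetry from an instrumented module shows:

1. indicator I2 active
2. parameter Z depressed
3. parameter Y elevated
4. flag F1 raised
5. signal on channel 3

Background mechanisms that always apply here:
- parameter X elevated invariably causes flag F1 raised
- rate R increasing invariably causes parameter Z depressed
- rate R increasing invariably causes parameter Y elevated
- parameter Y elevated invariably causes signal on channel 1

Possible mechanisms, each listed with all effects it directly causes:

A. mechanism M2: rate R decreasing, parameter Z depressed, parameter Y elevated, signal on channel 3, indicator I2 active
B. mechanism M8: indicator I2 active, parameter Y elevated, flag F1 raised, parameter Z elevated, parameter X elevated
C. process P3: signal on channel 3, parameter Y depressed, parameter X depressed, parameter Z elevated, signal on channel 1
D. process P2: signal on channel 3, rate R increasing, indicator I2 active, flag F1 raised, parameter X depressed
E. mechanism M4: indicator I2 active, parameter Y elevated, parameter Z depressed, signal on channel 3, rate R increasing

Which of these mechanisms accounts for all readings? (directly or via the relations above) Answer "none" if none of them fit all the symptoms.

D

Per-candidate check:
(A) mechanism M2 — indicator I2 active +; parameter Z depressed +; parameter Y elevated +; flag F1 raised -; signal on channel 3 +
(B) mechanism M8 — fails on parameter Z depressed, signal on channel 3 (predicts parameter Z elevated, not parameter Z depressed)
(C) process P3 — indicator I2 active -; parameter Z depressed -; parameter Y elevated -; flag F1 raised -; signal on channel 3 +
(D) process P2 — indicator I2 active +; parameter Z depressed + (via rate R increasing → parameter Z depressed); parameter Y elevated + (via rate R increasing → parameter Y elevated); flag F1 raised +; signal on channel 3 +
(E) mechanism M4 — indicator I2 active +; parameter Z depressed +; parameter Y elevated +; flag F1 raised -; signal on channel 3 +
Only (D) is consistent with every observation.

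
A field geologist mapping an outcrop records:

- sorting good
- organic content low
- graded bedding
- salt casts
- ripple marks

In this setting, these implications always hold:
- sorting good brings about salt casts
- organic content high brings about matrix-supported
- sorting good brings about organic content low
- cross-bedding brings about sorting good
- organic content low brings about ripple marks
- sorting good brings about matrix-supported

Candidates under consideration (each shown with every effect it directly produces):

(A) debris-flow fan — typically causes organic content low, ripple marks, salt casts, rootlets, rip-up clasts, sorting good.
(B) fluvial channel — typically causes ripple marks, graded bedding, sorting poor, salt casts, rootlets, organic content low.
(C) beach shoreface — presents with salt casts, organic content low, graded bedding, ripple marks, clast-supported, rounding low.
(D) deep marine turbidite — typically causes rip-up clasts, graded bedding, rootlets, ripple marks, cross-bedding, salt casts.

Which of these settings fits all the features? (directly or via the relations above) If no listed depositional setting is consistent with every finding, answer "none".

D

Testing each hypothesis:
(A) debris-flow fan — sorting good ✓; organic content low ✓; graded bedding ✗; salt casts ✓; ripple marks ✓
(B) fluvial channel — fails on sorting good (predicts sorting poor, not sorting good)
(C) beach shoreface — sorting good ✗; organic content low ✓; graded bedding ✓; salt casts ✓; ripple marks ✓
(D) deep marine turbidite — sorting good ✓ (via cross-bedding → sorting good); organic content low ✓ (via cross-bedding → sorting good → organic content low); graded bedding ✓; salt casts ✓; ripple marks ✓
(D) alone accounts for all the evidence.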